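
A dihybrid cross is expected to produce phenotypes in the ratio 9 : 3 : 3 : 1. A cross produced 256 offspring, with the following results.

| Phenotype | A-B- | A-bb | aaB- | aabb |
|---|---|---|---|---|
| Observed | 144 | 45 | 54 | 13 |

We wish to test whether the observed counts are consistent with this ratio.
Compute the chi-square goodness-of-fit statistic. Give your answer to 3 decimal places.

1.500

Ratio total = 16. Expected counts: 256×9/16 = 144, 256×3/16 = 48, 256×3/16 = 48, 256×1/16 = 16.
χ² = (144−144)²/144 + (45−48)²/48 + (54−48)²/48 + (13−16)²/16
   = 0.0000 + 0.1875 + 0.7500 + 0.5625
Sum = 1.500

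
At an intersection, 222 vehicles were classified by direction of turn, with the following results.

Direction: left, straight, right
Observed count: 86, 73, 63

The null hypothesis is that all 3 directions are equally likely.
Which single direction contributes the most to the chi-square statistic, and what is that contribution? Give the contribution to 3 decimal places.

left, 1.946

Expected count for each of the 3 categories: 222/3 = 74.
cat           O        E   (O−E)²/E
left         86       74     1.9459
straight     73       74     0.0135
right        63       74     1.6351
The largest term is for left: 1.946.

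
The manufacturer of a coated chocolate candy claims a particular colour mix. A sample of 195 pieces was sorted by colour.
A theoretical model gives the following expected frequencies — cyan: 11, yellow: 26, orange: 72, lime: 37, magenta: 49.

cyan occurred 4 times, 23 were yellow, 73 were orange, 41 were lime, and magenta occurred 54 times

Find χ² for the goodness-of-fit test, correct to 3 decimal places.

5.757

χ² = (4−11)²/11 + (23−26)²/26 + (73−72)²/72 + (41−37)²/37 + (54−49)²/49
   = 4.4545 + 0.3462 + 0.0139 + 0.4324 + 0.5102
Sum = 5.757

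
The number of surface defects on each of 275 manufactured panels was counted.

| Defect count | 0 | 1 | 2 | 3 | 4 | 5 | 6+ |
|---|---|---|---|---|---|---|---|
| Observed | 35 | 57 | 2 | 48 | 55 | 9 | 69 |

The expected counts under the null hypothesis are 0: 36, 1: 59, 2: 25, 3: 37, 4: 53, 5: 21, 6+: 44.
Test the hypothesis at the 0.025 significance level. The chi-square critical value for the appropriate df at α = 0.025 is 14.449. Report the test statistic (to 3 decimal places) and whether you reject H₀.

45.663; reject

cat         O        E   (O−E)²/E
0          35       36     0.0278
1          57       59     0.0678
2           2       25    21.1600
3          48       37     3.2703
4          55       53     0.0755
5           9       21     6.8571
6+         69       44    14.2045
Sum = 45.663
df = 6. Since 45.663 > 14.449, we reject H₀.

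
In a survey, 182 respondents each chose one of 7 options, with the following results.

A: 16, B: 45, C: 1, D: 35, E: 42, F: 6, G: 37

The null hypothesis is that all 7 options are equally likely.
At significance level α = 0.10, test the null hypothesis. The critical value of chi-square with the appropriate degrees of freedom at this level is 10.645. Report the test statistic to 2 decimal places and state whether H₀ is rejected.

Under H₀ each category has probability 1/7, so each expected count is 182/7 = 26.
cat         O        E   (O−E)²/E
A          16       26      3.846
B          45       26     13.885
C           1       26     24.038
D          35       26      3.115
E          42       26      9.846
F           6       26     15.385
G          37       26      4.654
Sum = 74.77
df = 6. Since 74.77 > 10.645, we reject H₀.

74.77; reject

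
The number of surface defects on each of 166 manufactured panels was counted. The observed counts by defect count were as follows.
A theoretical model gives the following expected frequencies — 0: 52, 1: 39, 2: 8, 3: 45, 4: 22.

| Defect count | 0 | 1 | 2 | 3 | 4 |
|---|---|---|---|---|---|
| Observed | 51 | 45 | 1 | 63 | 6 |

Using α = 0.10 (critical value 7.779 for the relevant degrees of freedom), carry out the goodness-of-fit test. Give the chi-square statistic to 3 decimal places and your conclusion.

χ² = (51−52)²/52 + (45−39)²/39 + (1−8)²/8 + (63−45)²/45 + (6−22)²/22
   = 0.0192 + 0.9231 + 6.1250 + 7.2000 + 11.6364
Sum = 25.904
df = 4. Since 25.904 > 7.779, we reject H₀.

25.904; reject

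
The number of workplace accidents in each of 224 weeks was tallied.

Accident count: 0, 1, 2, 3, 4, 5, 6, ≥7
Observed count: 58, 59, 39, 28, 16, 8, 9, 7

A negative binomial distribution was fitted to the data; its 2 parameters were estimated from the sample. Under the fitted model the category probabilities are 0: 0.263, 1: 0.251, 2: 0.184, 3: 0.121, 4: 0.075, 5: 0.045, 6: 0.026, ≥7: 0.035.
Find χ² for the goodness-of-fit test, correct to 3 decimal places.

2.589

Expected counts E_i = n·p_i: 224×0.263 = 58.912, 224×0.251 = 56.224, 224×0.184 = 41.216, 224×0.121 = 27.104, 224×0.075 = 16.8, 224×0.045 = 10.08, 224×0.026 = 5.824, 224×0.035 = 7.84.
cat         O        E   (O−E)²/E
0          58   58.912     0.0141
1          59   56.224     0.1371
2          39   41.216     0.1191
3          28   27.104     0.0296
4          16     16.8     0.0381
5           8    10.08     0.4292
6           9    5.824     1.7320
≥7          7     7.84     0.0900
Sum = 2.589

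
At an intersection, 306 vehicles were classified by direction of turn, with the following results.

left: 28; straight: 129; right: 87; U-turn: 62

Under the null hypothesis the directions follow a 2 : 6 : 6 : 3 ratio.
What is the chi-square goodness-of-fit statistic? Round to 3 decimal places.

11.130

Ratio total = 17. Expected counts: 306×2/17 = 36, 306×6/17 = 108, 306×6/17 = 108, 306×3/17 = 54.
χ² = (28−36)²/36 + (129−108)²/108 + (87−108)²/108 + (62−54)²/54
   = 1.7778 + 4.0833 + 4.0833 + 1.1852
Sum = 11.130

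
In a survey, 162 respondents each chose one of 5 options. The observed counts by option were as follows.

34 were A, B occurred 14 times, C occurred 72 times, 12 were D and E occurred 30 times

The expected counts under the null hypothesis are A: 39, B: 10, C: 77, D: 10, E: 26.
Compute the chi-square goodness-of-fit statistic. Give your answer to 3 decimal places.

3.581

χ² = (34−39)²/39 + (14−10)²/10 + (72−77)²/77 + (12−10)²/10 + (30−26)²/26
   = 0.6410 + 1.6000 + 0.3247 + 0.4000 + 0.6154
Sum = 3.581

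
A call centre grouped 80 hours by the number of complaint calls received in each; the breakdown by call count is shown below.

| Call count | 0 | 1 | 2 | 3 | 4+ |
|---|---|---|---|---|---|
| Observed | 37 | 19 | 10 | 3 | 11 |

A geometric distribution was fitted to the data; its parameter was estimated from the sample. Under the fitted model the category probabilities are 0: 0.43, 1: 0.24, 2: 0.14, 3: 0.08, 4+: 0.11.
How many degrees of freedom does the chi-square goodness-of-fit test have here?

There are k = 5 categories and 1 parameter estimated from the data, so df = 5 − 1 − 1 = 3.

3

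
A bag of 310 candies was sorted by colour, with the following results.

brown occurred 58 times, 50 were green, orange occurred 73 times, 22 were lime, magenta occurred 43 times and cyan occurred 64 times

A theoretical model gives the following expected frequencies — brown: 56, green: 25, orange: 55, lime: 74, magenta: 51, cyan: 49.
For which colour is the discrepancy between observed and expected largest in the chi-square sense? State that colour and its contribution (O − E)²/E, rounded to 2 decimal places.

brown: (58 − 56)²/56 = 4/56 = 0.071
green: (50 − 25)²/25 = 625/25 = 25.000
orange: (73 − 55)²/55 = 324/55 = 5.891
lime: (22 − 74)²/74 = 2704/74 = 36.541
magenta: (43 − 51)²/51 = 64/51 = 1.255
cyan: (64 − 49)²/49 = 225/49 = 4.592
The largest term is for lime: 36.54.

lime, 36.54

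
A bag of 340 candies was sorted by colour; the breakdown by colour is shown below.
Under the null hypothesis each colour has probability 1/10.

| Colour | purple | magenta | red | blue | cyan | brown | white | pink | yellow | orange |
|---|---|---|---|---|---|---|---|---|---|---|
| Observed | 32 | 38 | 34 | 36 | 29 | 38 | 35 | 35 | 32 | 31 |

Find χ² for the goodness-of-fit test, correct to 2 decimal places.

2.35

Expected count for each of the 10 categories: 340/10 = 34.
purple: (32 − 34)²/34 = 4/34 = 0.118
magenta: (38 − 34)²/34 = 16/34 = 0.471
red: (34 − 34)²/34 = 0/34 = 0.000
blue: (36 − 34)²/34 = 4/34 = 0.118
cyan: (29 − 34)²/34 = 25/34 = 0.735
brown: (38 − 34)²/34 = 16/34 = 0.471
white: (35 − 34)²/34 = 1/34 = 0.029
pink: (35 − 34)²/34 = 1/34 = 0.029
yellow: (32 − 34)²/34 = 4/34 = 0.118
orange: (31 − 34)²/34 = 9/34 = 0.265
Sum = 2.35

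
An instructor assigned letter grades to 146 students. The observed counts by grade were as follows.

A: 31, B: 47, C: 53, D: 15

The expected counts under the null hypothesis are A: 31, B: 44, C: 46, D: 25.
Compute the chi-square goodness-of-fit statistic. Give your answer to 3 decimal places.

5.270

A: (31 − 31)²/31 = 0/31 = 0.0000
B: (47 − 44)²/44 = 9/44 = 0.2045
C: (53 − 46)²/46 = 49/46 = 1.0652
D: (15 − 25)²/25 = 100/25 = 4.0000
Sum = 5.270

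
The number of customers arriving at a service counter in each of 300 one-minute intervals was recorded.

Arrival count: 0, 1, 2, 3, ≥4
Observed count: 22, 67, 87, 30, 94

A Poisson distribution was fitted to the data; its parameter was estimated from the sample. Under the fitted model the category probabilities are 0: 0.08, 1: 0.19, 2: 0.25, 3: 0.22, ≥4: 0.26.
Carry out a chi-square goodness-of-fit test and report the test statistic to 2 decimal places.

Expected counts E_i = n·p_i: 300×0.08 = 24, 300×0.19 = 57, 300×0.25 = 75, 300×0.22 = 66, 300×0.26 = 78.
0: (22 − 24)²/24 = 4/24 = 0.167
1: (67 − 57)²/57 = 100/57 = 1.754
2: (87 − 75)²/75 = 144/75 = 1.920
3: (30 − 66)²/66 = 1296/66 = 19.636
≥4: (94 − 78)²/78 = 256/78 = 3.282
Sum = 26.76

26.76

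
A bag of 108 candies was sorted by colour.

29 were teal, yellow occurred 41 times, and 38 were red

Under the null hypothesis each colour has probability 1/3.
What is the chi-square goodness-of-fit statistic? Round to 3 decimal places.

Expected count for each of the 3 categories: 108/3 = 36.
χ² = (29−36)²/36 + (41−36)²/36 + (38−36)²/36
   = 1.3611 + 0.6944 + 0.1111
Sum = 2.167

2.167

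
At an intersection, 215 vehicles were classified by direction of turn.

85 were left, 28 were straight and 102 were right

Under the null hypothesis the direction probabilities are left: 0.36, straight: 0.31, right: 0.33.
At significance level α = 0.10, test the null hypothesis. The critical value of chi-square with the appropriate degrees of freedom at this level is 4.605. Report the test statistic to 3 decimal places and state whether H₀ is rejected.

Expected counts E_i = n·p_i: 215×0.36 = 77.4, 215×0.31 = 66.65, 215×0.33 = 70.95.
left: (85 − 77.4)²/77.4 = 57.76/77.4 = 0.7463
straight: (28 − 66.65)²/66.65 = 1493.8225/66.65 = 22.4129
right: (102 − 70.95)²/70.95 = 964.1025/70.95 = 13.5885
Sum = 36.748
df = 2. Since 36.748 > 4.605, we reject H₀.

36.748; reject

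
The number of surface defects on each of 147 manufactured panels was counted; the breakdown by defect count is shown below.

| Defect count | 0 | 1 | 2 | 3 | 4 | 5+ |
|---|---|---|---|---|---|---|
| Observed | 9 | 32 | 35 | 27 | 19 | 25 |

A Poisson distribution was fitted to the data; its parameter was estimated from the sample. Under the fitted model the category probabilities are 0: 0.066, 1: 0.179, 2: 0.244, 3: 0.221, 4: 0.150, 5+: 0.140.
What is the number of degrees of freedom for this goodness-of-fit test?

There are k = 6 categories and 1 parameter estimated from the data, so df = 6 − 1 − 1 = 4.

4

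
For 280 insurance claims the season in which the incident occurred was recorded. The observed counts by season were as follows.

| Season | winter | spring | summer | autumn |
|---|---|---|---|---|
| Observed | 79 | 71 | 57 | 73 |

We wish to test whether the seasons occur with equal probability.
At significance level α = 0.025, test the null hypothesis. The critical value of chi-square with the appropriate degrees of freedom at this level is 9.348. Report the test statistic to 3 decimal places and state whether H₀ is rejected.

Expected count for each of the 4 categories: 280/4 = 70.
χ² = (79−70)²/70 + (71−70)²/70 + (57−70)²/70 + (73−70)²/70
   = 1.1571 + 0.0143 + 2.4143 + 0.1286
Sum = 3.714
df = 3. Since 3.714 < 9.348, we do not reject H₀.

3.714; do not reject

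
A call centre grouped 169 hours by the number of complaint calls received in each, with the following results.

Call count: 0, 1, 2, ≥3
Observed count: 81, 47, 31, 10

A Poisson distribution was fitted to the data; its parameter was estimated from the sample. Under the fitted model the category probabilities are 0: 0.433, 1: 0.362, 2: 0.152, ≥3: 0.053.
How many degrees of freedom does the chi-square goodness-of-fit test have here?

2

There are k = 4 categories and 1 parameter estimated from the data, so df = 4 − 1 − 1 = 2.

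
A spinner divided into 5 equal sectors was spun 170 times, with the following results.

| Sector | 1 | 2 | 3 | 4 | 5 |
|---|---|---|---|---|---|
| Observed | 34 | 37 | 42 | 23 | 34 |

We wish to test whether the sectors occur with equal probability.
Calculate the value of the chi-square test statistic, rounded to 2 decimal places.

5.71

Expected count for each of the 5 categories: 170/5 = 34.
χ² = (34−34)²/34 + (37−34)²/34 + (42−34)²/34 + (23−34)²/34 + (34−34)²/34
   = 0.000 + 0.265 + 1.882 + 3.559 + 0.000
Sum = 5.71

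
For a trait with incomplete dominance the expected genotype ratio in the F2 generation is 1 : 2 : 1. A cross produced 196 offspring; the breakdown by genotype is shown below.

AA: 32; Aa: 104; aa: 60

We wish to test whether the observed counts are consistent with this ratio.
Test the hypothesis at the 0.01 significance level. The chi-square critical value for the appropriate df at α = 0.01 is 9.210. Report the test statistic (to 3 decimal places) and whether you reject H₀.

8.735; do not reject

Ratio total = 4. Expected counts: 196×1/4 = 49, 196×2/4 = 98, 196×1/4 = 49.
AA: (32 − 49)²/49 = 289/49 = 5.8980
Aa: (104 − 98)²/98 = 36/98 = 0.3673
aa: (60 − 49)²/49 = 121/49 = 2.4694
Sum = 8.735
df = 2. Since 8.735 < 9.210, we do not reject H₀.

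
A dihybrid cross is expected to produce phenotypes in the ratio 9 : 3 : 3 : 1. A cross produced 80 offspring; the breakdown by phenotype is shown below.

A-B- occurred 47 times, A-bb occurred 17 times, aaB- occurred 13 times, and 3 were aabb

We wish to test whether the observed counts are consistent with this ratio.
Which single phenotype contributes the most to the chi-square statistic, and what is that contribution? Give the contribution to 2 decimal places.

Ratio total = 16. Expected counts: 80×9/16 = 45, 80×3/16 = 15, 80×3/16 = 15, 80×1/16 = 5.
A-B-: (47 − 45)²/45 = 4/45 = 0.089
A-bb: (17 − 15)²/15 = 4/15 = 0.267
aaB-: (13 − 15)²/15 = 4/15 = 0.267
aabb: (3 − 5)²/5 = 4/5 = 0.800
The largest term is for aabb: 0.80.

aabb, 0.80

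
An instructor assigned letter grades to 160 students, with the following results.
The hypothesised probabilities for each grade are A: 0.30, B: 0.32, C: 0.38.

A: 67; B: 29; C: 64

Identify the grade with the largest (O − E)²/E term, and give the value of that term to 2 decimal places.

Expected counts E_i = n·p_i: 160×0.30 = 48, 160×0.32 = 51.2, 160×0.38 = 60.8.
cat         O        E   (O−E)²/E
A          67       48      7.521
B          29     51.2      9.626
C          64     60.8      0.168
The largest term is for B: 9.63.

B, 9.63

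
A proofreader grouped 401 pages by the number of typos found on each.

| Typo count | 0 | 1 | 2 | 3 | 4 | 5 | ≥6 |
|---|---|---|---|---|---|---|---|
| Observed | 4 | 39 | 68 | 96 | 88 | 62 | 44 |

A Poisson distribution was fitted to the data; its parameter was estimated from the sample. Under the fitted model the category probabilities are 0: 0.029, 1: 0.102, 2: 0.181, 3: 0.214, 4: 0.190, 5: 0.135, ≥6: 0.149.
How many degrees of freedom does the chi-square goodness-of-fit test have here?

5

There are k = 7 categories and 1 parameter estimated from the data, so df = 7 − 1 − 1 = 5.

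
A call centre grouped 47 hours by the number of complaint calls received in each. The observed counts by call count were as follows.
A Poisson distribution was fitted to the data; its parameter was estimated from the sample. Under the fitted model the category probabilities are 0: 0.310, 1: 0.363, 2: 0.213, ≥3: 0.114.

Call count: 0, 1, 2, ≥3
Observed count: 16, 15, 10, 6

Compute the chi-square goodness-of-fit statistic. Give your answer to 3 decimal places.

0.466

Expected counts E_i = n·p_i: 47×0.310 = 14.57, 47×0.363 = 17.061, 47×0.213 = 10.011, 47×0.114 = 5.358.
cat         O        E   (O−E)²/E
0          16    14.57     0.1404
1          15   17.061     0.2490
2          10   10.011     0.0000
≥3          6    5.358     0.0769
Sum = 0.466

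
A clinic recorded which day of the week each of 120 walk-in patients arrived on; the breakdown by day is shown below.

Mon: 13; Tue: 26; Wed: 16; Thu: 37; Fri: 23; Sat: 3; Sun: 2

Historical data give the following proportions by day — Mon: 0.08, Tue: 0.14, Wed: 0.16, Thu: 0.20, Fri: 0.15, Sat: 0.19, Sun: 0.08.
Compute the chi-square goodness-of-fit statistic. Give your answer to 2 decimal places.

Expected counts E_i = n·p_i: 120×0.08 = 9.6, 120×0.14 = 16.8, 120×0.16 = 19.2, 120×0.20 = 24, 120×0.15 = 18, 120×0.19 = 22.8, 120×0.08 = 9.6.
χ² = (13−9.6)²/9.6 + (26−16.8)²/16.8 + (16−19.2)²/19.2 + (37−24)²/24 + (23−18)²/18 + (3−22.8)²/22.8 + (2−9.6)²/9.6
   = 1.204 + 5.038 + 0.533 + 7.042 + 1.389 + 17.195 + 6.017
Sum = 38.42

38.42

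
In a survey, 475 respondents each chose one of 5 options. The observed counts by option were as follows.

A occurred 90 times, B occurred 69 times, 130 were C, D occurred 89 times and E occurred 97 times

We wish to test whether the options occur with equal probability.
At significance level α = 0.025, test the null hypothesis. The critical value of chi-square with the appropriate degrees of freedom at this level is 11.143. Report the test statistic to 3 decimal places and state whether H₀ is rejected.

20.695; reject

Expected count for each of the 5 categories: 475/5 = 95.
cat         O        E   (O−E)²/E
A          90       95     0.2632
B          69       95     7.1158
C         130       95    12.8947
D          89       95     0.3789
E          97       95     0.0421
Sum = 20.695
df = 4. Since 20.695 > 11.143, we reject H₀.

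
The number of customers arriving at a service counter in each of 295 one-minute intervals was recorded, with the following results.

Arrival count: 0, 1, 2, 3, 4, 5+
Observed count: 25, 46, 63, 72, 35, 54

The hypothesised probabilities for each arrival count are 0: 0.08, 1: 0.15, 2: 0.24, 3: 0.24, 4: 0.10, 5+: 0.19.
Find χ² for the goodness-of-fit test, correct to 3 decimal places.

Expected counts E_i = n·p_i: 295×0.08 = 23.6, 295×0.15 = 44.25, 295×0.24 = 70.8, 295×0.24 = 70.8, 295×0.10 = 29.5, 295×0.19 = 56.05.
cat         O        E   (O−E)²/E
0          25     23.6     0.0831
1          46    44.25     0.0692
2          63     70.8     0.8593
3          72     70.8     0.0203
4          35     29.5     1.0254
5+         54    56.05     0.0750
Sum = 2.132

2.132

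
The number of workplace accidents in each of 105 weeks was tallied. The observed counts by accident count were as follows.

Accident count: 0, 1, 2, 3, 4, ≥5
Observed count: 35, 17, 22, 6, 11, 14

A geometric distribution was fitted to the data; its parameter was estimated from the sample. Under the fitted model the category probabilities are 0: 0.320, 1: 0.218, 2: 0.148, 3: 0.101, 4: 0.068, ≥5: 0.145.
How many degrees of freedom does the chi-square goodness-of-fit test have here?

4

There are k = 6 categories and 1 parameter estimated from the data, so df = 6 − 1 − 1 = 4.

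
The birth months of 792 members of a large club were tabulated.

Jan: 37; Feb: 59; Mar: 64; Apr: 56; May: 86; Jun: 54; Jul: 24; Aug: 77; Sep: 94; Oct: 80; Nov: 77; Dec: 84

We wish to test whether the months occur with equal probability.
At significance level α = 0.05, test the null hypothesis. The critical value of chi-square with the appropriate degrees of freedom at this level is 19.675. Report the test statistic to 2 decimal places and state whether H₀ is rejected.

Expected count for each of the 12 categories: 792/12 = 66.
χ² = (37−66)²/66 + (59−66)²/66 + (64−66)²/66 + (56−66)²/66 + (86−66)²/66 + (54−66)²/66 + (24−66)²/66 + (77−66)²/66 + (94−66)²/66 + (80−66)²/66 + (77−66)²/66 + (84−66)²/66
   = 12.742 + 0.742 + 0.061 + 1.515 + 6.061 + 2.182 + 26.727 + 1.833 + 11.879 + 2.970 + 1.833 + 4.909
Sum = 73.45
df = 11. Since 73.45 > 19.675, we reject H₀.

73.45; reject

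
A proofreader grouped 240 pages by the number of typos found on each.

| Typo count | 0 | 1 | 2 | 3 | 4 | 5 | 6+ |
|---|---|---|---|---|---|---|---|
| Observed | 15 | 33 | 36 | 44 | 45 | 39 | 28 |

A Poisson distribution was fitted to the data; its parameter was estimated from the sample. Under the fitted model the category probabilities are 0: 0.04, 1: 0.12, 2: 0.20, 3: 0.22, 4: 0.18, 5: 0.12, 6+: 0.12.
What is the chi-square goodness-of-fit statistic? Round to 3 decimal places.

11.826

Expected counts E_i = n·p_i: 240×0.04 = 9.6, 240×0.12 = 28.8, 240×0.20 = 48, 240×0.22 = 52.8, 240×0.18 = 43.2, 240×0.12 = 28.8, 240×0.12 = 28.8.
cat         O        E   (O−E)²/E
0          15      9.6     3.0375
1          33     28.8     0.6125
2          36       48     3.0000
3          44     52.8     1.4667
4          45     43.2     0.0750
5          39     28.8     3.6125
6+         28     28.8     0.0222
Sum = 11.826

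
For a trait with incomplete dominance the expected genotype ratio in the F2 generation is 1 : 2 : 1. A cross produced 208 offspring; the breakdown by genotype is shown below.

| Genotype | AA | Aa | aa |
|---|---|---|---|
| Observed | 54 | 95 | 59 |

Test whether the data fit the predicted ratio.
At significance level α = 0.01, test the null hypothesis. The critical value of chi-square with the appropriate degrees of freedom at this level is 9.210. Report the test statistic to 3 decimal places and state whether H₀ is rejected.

1.798; do not reject

Ratio total = 4. Expected counts: 208×1/4 = 52, 208×2/4 = 104, 208×1/4 = 52.
χ² = (54−52)²/52 + (95−104)²/104 + (59−52)²/52
   = 0.0769 + 0.7788 + 0.9423
Sum = 1.798
df = 2. Since 1.798 < 9.210, we do not reject H₀.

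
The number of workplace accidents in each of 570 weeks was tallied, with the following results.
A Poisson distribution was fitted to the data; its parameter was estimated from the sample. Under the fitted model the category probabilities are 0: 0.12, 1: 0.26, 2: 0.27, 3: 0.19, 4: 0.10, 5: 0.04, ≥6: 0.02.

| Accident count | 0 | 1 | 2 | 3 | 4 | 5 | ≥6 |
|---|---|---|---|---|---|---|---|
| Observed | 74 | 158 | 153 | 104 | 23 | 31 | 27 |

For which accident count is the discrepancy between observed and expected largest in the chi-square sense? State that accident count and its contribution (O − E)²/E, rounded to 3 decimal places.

≥6, 21.347

Expected counts E_i = n·p_i: 570×0.12 = 68.4, 570×0.26 = 148.2, 570×0.27 = 153.9, 570×0.19 = 108.3, 570×0.10 = 57, 570×0.04 = 22.8, 570×0.02 = 11.4.
0: (74 − 68.4)²/68.4 = 31.36/68.4 = 0.4585
1: (158 − 148.2)²/148.2 = 96.04/148.2 = 0.6480
2: (153 − 153.9)²/153.9 = 0.81/153.9 = 0.0053
3: (104 − 108.3)²/108.3 = 18.49/108.3 = 0.1707
4: (23 − 57)²/57 = 1156/57 = 20.2807
5: (31 − 22.8)²/22.8 = 67.24/22.8 = 2.9491
≥6: (27 − 11.4)²/11.4 = 243.36/11.4 = 21.3474
The largest term is for ≥6: 21.347.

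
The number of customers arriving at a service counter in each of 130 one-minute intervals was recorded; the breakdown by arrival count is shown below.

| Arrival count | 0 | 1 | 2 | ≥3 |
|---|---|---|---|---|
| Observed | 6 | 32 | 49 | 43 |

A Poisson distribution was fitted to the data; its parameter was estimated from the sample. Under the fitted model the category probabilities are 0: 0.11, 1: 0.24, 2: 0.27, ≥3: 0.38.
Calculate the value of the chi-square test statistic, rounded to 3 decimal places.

Expected counts E_i = n·p_i: 130×0.11 = 14.3, 130×0.24 = 31.2, 130×0.27 = 35.1, 130×0.38 = 49.4.
cat         O        E   (O−E)²/E
0           6     14.3     4.8175
1          32     31.2     0.0205
2          49     35.1     5.5046
≥3         43     49.4     0.8291
Sum = 11.172

11.172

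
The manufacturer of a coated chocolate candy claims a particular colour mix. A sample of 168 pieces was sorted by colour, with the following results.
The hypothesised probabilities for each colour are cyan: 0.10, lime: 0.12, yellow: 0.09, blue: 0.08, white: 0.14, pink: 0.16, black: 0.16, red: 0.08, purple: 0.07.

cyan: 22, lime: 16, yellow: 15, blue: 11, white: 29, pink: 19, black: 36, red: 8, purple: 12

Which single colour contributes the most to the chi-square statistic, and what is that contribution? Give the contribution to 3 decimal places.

black, 3.094

Expected counts E_i = n·p_i: 168×0.10 = 16.8, 168×0.12 = 20.16, 168×0.09 = 15.12, 168×0.08 = 13.44, 168×0.14 = 23.52, 168×0.16 = 26.88, 168×0.16 = 26.88, 168×0.08 = 13.44, 168×0.07 = 11.76.
χ² = (22−16.8)²/16.8 + (16−20.16)²/20.16 + (15−15.12)²/15.12 + (11−13.44)²/13.44 + (29−23.52)²/23.52 + (19−26.88)²/26.88 + (36−26.88)²/26.88 + (8−13.44)²/13.44 + (12−11.76)²/11.76
   = 1.6095 + 0.8584 + 0.0010 + 0.4430 + 1.2768 + 2.3101 + 3.0943 + 2.2019 + 0.0049
The largest term is for black: 3.094.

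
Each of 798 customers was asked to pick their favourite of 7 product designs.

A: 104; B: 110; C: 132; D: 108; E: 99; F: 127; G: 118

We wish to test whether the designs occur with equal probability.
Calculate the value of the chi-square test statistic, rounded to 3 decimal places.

Under H₀ each category has probability 1/7, so each expected count is 798/7 = 114.
χ² = (104−114)²/114 + (110−114)²/114 + (132−114)²/114 + (108−114)²/114 + (99−114)²/114 + (127−114)²/114 + (118−114)²/114
   = 0.8772 + 0.1404 + 2.8421 + 0.3158 + 1.9737 + 1.4825 + 0.1404
Sum = 7.772

7.772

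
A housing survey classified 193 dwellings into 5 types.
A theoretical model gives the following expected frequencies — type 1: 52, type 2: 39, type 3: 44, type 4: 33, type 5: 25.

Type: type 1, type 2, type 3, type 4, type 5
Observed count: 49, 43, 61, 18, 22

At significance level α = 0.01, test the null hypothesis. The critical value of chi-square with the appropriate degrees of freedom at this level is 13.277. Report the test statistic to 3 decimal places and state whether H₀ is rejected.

type 1: (49 − 52)²/52 = 9/52 = 0.1731
type 2: (43 − 39)²/39 = 16/39 = 0.4103
type 3: (61 − 44)²/44 = 289/44 = 6.5682
type 4: (18 − 33)²/33 = 225/33 = 6.8182
type 5: (22 − 25)²/25 = 9/25 = 0.3600
Sum = 14.330
df = 4. Since 14.330 > 13.277, we reject H₀.

14.330; reject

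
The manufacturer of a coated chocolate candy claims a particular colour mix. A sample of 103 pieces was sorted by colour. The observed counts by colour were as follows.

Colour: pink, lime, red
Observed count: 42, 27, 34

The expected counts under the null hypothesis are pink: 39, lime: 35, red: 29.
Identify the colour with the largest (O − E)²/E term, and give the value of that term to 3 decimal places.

pink: (42 − 39)²/39 = 9/39 = 0.2308
lime: (27 − 35)²/35 = 64/35 = 1.8286
red: (34 − 29)²/29 = 25/29 = 0.8621
The largest term is for lime: 1.829.

lime, 1.829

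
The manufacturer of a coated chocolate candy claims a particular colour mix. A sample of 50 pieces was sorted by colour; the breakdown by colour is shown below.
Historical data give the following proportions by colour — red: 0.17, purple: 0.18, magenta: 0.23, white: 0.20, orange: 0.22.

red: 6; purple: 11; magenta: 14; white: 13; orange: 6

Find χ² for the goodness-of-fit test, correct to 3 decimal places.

Expected counts E_i = n·p_i: 50×0.17 = 8.5, 50×0.18 = 9, 50×0.23 = 11.5, 50×0.20 = 10, 50×0.22 = 11.
χ² = (6−8.5)²/8.5 + (11−9)²/9 + (14−11.5)²/11.5 + (13−10)²/10 + (6−11)²/11
   = 0.7353 + 0.4444 + 0.5435 + 0.9000 + 2.2727
Sum = 4.896

4.896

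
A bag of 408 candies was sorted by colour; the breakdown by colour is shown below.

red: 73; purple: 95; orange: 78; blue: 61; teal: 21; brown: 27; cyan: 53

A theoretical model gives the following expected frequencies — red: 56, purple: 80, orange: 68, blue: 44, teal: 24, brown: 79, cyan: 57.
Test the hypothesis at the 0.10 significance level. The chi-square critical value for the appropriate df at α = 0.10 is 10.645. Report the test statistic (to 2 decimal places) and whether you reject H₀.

50.90; reject

χ² = (73−56)²/56 + (95−80)²/80 + (78−68)²/68 + (61−44)²/44 + (21−24)²/24 + (27−79)²/79 + (53−57)²/57
   = 5.161 + 2.813 + 1.471 + 6.568 + 0.375 + 34.228 + 0.281
Sum = 50.90
df = 6. Since 50.90 > 10.645, we reject H₀.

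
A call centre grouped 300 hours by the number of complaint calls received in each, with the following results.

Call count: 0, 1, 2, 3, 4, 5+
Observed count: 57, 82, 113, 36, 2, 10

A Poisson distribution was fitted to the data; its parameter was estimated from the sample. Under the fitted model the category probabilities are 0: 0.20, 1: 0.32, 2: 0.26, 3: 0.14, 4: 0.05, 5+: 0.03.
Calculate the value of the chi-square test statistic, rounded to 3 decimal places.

30.132

Expected counts E_i = n·p_i: 300×0.20 = 60, 300×0.32 = 96, 300×0.26 = 78, 300×0.14 = 42, 300×0.05 = 15, 300×0.03 = 9.
0: (57 − 60)²/60 = 9/60 = 0.1500
1: (82 − 96)²/96 = 196/96 = 2.0417
2: (113 − 78)²/78 = 1225/78 = 15.7051
3: (36 − 42)²/42 = 36/42 = 0.8571
4: (2 − 15)²/15 = 169/15 = 11.2667
5+: (10 − 9)²/9 = 1/9 = 0.1111
Sum = 30.132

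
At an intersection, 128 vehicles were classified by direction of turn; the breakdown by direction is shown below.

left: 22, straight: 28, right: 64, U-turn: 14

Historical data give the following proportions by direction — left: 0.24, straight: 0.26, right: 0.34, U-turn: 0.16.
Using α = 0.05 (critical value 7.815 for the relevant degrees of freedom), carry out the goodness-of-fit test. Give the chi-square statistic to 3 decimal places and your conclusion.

Expected counts E_i = n·p_i: 128×0.24 = 30.72, 128×0.26 = 33.28, 128×0.34 = 43.52, 128×0.16 = 20.48.
left: (22 − 30.72)²/30.72 = 76.0384/30.72 = 2.4752
straight: (28 − 33.28)²/33.28 = 27.8784/33.28 = 0.8377
right: (64 − 43.52)²/43.52 = 419.4304/43.52 = 9.6376
U-turn: (14 − 20.48)²/20.48 = 41.9904/20.48 = 2.0503
Sum = 15.001
df = 3. Since 15.001 > 7.815, we reject H₀.

15.001; reject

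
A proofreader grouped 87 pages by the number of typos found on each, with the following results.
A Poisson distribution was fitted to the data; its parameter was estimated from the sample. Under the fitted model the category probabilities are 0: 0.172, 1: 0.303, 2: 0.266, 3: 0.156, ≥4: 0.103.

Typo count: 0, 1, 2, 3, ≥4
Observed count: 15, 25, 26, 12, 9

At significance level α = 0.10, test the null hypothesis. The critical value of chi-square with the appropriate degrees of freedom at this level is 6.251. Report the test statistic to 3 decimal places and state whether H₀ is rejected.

0.606; do not reject

Expected counts E_i = n·p_i: 87×0.172 = 14.964, 87×0.303 = 26.361, 87×0.266 = 23.142, 87×0.156 = 13.572, 87×0.103 = 8.961.
0: (15 − 14.964)²/14.964 = 0.001296/14.964 = 0.0001
1: (25 − 26.361)²/26.361 = 1.852321/26.361 = 0.0703
2: (26 − 23.142)²/23.142 = 8.168164/23.142 = 0.3530
3: (12 − 13.572)²/13.572 = 2.471184/13.572 = 0.1821
≥4: (9 − 8.961)²/8.961 = 0.001521/8.961 = 0.0002
Sum = 0.606
df = 3. Since 0.606 < 6.251, we do not reject H₀.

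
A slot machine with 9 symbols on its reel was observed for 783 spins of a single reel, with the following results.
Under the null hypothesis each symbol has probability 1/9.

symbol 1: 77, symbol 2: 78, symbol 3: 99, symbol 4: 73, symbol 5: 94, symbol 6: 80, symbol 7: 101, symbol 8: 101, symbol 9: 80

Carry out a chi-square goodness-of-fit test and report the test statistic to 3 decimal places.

12.184

Under H₀ each category has probability 1/9, so each expected count is 783/9 = 87.
cat           O        E   (O−E)²/E
symbol 1     77       87     1.1494
symbol 2     78       87     0.9310
symbol 3     99       87     1.6552
symbol 4     73       87     2.2529
symbol 5     94       87     0.5632
symbol 6     80       87     0.5632
symbol 7    101       87     2.2529
symbol 8    101       87     2.2529
symbol 9     80       87     0.5632
Sum = 12.184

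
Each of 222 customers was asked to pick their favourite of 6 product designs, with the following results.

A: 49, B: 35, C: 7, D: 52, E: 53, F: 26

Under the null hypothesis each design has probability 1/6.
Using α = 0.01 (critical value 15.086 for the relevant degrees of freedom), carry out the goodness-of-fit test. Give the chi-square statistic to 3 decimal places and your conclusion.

44.595; reject

Expected count for each of the 6 categories: 222/6 = 37.
χ² = (49−37)²/37 + (35−37)²/37 + (7−37)²/37 + (52−37)²/37 + (53−37)²/37 + (26−37)²/37
   = 3.8919 + 0.1081 + 24.3243 + 6.0811 + 6.9189 + 3.2703
Sum = 44.595
df = 5. Since 44.595 > 15.086, we reject H₀.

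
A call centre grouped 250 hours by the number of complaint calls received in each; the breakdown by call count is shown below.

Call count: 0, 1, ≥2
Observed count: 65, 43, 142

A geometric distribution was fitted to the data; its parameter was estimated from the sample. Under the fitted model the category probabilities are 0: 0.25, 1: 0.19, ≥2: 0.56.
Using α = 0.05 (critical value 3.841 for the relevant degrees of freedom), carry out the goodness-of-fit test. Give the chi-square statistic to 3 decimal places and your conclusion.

0.555; do not reject

Expected counts E_i = n·p_i: 250×0.25 = 62.5, 250×0.19 = 47.5, 250×0.56 = 140.
cat         O        E   (O−E)²/E
0          65     62.5     0.1000
1          43     47.5     0.4263
≥2        142      140     0.0286
Sum = 0.555
df = 1. Since 0.555 < 3.841, we do not reject H₀.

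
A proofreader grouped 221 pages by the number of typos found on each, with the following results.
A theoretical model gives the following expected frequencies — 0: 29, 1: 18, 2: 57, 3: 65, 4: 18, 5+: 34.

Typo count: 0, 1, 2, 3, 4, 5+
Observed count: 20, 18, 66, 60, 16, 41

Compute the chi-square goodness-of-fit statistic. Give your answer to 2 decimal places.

6.26

χ² = (20−29)²/29 + (18−18)²/18 + (66−57)²/57 + (60−65)²/65 + (16−18)²/18 + (41−34)²/34
   = 2.793 + 0.000 + 1.421 + 0.385 + 0.222 + 1.441
Sum = 6.26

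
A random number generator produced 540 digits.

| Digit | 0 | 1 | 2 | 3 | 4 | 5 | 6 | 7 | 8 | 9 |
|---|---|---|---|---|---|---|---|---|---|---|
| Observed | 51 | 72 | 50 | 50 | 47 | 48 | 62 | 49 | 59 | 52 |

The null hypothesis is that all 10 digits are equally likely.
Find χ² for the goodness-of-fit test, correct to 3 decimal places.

10.519

Expected count for each of the 10 categories: 540/10 = 54.
0: (51 − 54)²/54 = 9/54 = 0.1667
1: (72 − 54)²/54 = 324/54 = 6.0000
2: (50 − 54)²/54 = 16/54 = 0.2963
3: (50 − 54)²/54 = 16/54 = 0.2963
4: (47 − 54)²/54 = 49/54 = 0.9074
5: (48 − 54)²/54 = 36/54 = 0.6667
6: (62 − 54)²/54 = 64/54 = 1.1852
7: (49 − 54)²/54 = 25/54 = 0.4630
8: (59 − 54)²/54 = 25/54 = 0.4630
9: (52 − 54)²/54 = 4/54 = 0.0741
Sum = 10.519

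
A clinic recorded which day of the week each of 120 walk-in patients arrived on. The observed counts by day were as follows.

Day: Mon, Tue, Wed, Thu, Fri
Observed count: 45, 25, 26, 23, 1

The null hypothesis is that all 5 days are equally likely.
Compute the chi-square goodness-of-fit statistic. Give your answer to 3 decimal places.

40.667

Under H₀ each category has probability 1/5, so each expected count is 120/5 = 24.
Mon: (45 − 24)²/24 = 441/24 = 18.3750
Tue: (25 − 24)²/24 = 1/24 = 0.0417
Wed: (26 − 24)²/24 = 4/24 = 0.1667
Thu: (23 − 24)²/24 = 1/24 = 0.0417
Fri: (1 − 24)²/24 = 529/24 = 22.0417
Sum = 40.667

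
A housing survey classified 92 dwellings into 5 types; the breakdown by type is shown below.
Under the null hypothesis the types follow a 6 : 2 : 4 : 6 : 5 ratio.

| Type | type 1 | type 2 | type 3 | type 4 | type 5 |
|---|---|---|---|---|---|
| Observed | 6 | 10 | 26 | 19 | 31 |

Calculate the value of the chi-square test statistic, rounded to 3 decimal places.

27.342

Ratio total = 23. Expected counts: 92×6/23 = 24, 92×2/23 = 8, 92×4/23 = 16, 92×6/23 = 24, 92×5/23 = 20.
type 1: (6 − 24)²/24 = 324/24 = 13.5000
type 2: (10 − 8)²/8 = 4/8 = 0.5000
type 3: (26 − 16)²/16 = 100/16 = 6.2500
type 4: (19 − 24)²/24 = 25/24 = 1.0417
type 5: (31 − 20)²/20 = 121/20 = 6.0500
Sum = 27.342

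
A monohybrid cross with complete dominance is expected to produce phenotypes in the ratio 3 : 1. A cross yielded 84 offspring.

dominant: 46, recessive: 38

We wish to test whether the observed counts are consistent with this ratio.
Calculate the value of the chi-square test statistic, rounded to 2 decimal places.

18.35

Ratio total = 4. Expected counts: 84×3/4 = 63, 84×1/4 = 21.
χ² = (46−63)²/63 + (38−21)²/21
   = 4.587 + 13.762
Sum = 18.35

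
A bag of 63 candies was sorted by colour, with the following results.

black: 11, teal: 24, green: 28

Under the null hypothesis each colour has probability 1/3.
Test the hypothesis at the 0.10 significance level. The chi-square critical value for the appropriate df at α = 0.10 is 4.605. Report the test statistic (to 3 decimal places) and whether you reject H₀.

Under H₀ each category has probability 1/3, so each expected count is 63/3 = 21.
cat         O        E   (O−E)²/E
black      11       21     4.7619
teal       24       21     0.4286
green      28       21     2.3333
Sum = 7.524
df = 2. Since 7.524 > 4.605, we reject H₀.

7.524; reject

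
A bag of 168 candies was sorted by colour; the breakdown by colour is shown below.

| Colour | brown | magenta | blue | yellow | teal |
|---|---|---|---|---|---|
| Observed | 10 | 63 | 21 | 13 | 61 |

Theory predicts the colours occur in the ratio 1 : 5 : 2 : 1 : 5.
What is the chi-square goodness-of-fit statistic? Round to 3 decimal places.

0.958

Ratio total = 14. Expected counts: 168×1/14 = 12, 168×5/14 = 60, 168×2/14 = 24, 168×1/14 = 12, 168×5/14 = 60.
brown: (10 − 12)²/12 = 4/12 = 0.3333
magenta: (63 − 60)²/60 = 9/60 = 0.1500
blue: (21 − 24)²/24 = 9/24 = 0.3750
yellow: (13 − 12)²/12 = 1/12 = 0.0833
teal: (61 − 60)²/60 = 1/60 = 0.0167
Sum = 0.958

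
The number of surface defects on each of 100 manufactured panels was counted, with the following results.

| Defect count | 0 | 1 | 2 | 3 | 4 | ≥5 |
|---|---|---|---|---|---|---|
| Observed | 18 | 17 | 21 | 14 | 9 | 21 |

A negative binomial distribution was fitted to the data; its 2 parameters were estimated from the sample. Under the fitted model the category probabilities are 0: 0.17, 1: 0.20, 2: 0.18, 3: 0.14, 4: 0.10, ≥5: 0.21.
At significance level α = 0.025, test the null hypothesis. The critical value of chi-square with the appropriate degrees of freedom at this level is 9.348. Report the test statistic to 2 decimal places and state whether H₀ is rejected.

Expected counts E_i = n·p_i: 100×0.17 = 17, 100×0.20 = 20, 100×0.18 = 18, 100×0.14 = 14, 100×0.10 = 10, 100×0.21 = 21.
cat         O        E   (O−E)²/E
0          18       17      0.059
1          17       20      0.450
2          21       18      0.500
3          14       14      0.000
4           9       10      0.100
≥5         21       21      0.000
Sum = 1.11
df = 3. Since 1.11 < 9.348, we do not reject H₀.

1.11; do not reject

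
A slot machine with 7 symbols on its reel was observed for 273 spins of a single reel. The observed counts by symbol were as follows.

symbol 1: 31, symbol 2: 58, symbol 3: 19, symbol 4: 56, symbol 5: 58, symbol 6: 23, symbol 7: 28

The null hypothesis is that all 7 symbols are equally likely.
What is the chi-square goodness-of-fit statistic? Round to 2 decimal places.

Under H₀ each category has probability 1/7, so each expected count is 273/7 = 39.
cat           O        E   (O−E)²/E
symbol 1     31       39      1.641
symbol 2     58       39      9.256
symbol 3     19       39     10.256
symbol 4     56       39      7.410
symbol 5     58       39      9.256
symbol 6     23       39      6.564
symbol 7     28       39      3.103
Sum = 47.49

47.49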